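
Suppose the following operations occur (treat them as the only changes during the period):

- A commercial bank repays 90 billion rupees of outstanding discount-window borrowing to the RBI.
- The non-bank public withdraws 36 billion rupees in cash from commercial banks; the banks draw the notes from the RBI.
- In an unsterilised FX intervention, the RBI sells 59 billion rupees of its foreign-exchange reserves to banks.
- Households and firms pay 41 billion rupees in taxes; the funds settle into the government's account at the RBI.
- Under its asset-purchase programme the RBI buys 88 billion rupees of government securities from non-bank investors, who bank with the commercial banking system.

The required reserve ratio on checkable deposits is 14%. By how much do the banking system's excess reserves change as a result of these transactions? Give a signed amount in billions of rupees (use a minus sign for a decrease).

-139.54 billion

Discount-window repayment 90 billion rupees: reserves −90B, deposits 0.
Currency withdrawal 36 billion rupees: reserves −36B, deposits −36B.
FX sale 59 billion rupees: reserves −59B, deposits 0.
Government account inflow 41 billion rupees: reserves −41B, deposits −41B.
Asset purchase (from non-banks) 88 billion rupees: reserves +88B, deposits +88B.
Totals: Δreserves = −138B, Δdeposits = +11B.
Δrequired reserves = 14% × +11B = +1.54B.
Δexcess reserves = Δreserves − Δrequired = −138B − (+1.54B) = -139.54 billion.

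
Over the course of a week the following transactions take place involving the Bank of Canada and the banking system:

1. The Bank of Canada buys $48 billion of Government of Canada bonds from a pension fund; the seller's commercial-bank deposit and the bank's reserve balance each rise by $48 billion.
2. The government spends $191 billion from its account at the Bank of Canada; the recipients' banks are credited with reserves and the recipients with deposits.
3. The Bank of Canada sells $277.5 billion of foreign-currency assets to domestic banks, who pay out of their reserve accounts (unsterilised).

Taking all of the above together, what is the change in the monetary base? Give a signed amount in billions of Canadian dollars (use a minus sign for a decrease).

-$38.5 billion

Asset purchase (from non-banks) $48 billion: Bank of Canada balance sheet expands → +$48B.
Government spending $191 billion: a non-base liability converts back to reserves → +$191B.
FX sale $277.5 billion: Bank of Canada balance sheet contracts → −$277.5B.
Net: 48 + 191 − 277.5 = -$38.5 billion.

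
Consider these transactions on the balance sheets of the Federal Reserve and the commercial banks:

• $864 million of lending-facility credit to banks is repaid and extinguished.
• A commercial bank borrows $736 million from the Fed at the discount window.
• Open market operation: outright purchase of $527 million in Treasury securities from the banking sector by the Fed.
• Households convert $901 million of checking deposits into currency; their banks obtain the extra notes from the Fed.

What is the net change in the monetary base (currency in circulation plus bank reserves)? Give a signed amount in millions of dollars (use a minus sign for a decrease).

Discount-window repayment $864 million: Fed balance sheet contracts → −$864M.
Discount-window loan $736 million: Fed balance sheet expands → +$736M.
OMO purchase (from banks) $527 million: Fed balance sheet expands → +$527M.
Currency withdrawal $901 million: just a shift between currency and reserves — both are base money → 0.
Net: −864 + 736 + 527 + 0 = +$399 million.

+$399 million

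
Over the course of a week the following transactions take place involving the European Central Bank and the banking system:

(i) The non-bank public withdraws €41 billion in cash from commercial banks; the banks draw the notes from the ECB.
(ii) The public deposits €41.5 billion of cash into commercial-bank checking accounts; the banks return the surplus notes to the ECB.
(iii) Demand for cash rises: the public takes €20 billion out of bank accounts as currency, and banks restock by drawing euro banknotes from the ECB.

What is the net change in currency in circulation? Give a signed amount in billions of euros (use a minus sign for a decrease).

Currency withdrawal €41 billion: notes leave the central bank → +€41B.
Currency deposit €41.5 billion: notes return to the central bank → −€41.5B.
Currency withdrawal €20 billion: notes leave the central bank → +€20B.
Net: 41 − 41.5 + 20 = +€19.5 billion.

+€19.5 billion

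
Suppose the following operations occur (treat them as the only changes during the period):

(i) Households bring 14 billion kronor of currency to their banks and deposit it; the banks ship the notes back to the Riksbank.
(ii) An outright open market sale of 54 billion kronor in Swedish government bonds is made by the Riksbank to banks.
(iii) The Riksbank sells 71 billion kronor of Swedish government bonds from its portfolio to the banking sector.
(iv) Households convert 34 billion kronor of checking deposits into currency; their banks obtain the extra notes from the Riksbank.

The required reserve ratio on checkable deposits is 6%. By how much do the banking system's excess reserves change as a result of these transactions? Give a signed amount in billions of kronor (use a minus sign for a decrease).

-143.8 billion

Currency deposit 14 billion kronor: reserves +14B, deposits +14B.
OMO sale (to banks) 54 billion kronor: reserves −54B, deposits 0.
OMO sale (to banks) 71 billion kronor: reserves −71B, deposits 0.
Currency withdrawal 34 billion kronor: reserves −34B, deposits −34B.
Totals: Δreserves = −145B, Δdeposits = −20B.
Δrequired reserves = 6% × −20B = −1.2B.
Δexcess reserves = Δreserves − Δrequired = −145B − (−1.2B) = -143.8 billion.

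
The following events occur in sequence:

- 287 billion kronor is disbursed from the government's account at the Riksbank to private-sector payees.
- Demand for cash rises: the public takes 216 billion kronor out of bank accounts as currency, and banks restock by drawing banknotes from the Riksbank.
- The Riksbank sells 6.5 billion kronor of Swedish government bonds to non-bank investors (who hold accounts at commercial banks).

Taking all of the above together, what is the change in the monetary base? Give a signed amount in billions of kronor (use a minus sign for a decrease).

+280.5 billion

Riksbank balance sheet:
  Assets:      Securities −6.5B
  Liabilities: Bank reserves +64.5B, Currency in circulation +216B, Government deposits −287B
Commercial banking system:
  Assets:      Reserves at CB +64.5B
  Liabilities: Checkable deposits +64.5B
Monetary base = currency + reserves: +216B + (+64.5B) = +280.5 billion.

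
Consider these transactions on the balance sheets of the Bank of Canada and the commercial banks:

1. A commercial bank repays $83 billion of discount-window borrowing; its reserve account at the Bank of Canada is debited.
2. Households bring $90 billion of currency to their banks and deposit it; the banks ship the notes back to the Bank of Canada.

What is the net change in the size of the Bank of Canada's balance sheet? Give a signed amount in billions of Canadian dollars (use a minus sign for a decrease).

-$83 billion

Bank of Canada balance sheet:
  Assets:      Loans to banks −$83B
  Liabilities: Bank reserves +$7B, Currency in circulation −$90B
Commercial banking system:
  Assets:      Reserves at CB +$7B
  Liabilities: Checkable deposits +$90B, Borrowings from CB −$83B
Change in total Bank of Canada assets = -$83 billion.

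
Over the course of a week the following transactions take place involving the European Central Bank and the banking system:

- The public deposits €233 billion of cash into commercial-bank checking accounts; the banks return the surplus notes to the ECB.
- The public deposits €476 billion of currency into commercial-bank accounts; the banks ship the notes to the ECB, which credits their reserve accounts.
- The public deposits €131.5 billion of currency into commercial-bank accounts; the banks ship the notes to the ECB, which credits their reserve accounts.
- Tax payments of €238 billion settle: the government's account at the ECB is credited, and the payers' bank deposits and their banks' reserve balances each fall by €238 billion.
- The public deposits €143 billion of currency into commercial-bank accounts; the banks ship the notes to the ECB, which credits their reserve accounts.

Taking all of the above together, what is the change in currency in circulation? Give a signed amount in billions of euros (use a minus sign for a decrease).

-€983.5 billion

ECB balance sheet:
  Assets:      no change
  Liabilities: Bank reserves +€745.5B, Currency in circulation −€983.5B, Government deposits +€238B
Commercial banking system:
  Assets:      Reserves at CB +€745.5B
  Liabilities: Checkable deposits +€745.5B
So the change in currency in circulation is -€983.5 billion.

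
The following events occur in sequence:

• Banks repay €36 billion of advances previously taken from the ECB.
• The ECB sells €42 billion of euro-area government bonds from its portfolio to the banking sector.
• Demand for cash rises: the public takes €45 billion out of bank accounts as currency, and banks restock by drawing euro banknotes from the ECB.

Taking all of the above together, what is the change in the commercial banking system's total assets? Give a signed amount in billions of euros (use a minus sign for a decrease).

Discount-window repayment €36 billion: bank balance sheets shrink → −€36B.
OMO sale (to banks) €42 billion: just an asset swap on bank balance sheets → 0.
Currency withdrawal €45 billion: bank balance sheets shrink → −€45B.
Net: −36 + 0 − 45 = -€81 billion.

-€81 billion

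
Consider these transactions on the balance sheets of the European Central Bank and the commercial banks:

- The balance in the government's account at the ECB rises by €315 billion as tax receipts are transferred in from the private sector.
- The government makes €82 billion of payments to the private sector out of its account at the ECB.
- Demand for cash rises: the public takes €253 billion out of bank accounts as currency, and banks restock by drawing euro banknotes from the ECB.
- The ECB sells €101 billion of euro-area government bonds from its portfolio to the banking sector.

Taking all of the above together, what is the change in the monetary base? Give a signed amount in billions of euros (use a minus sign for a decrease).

Government account inflow €315 billion: reserves shift to a non-base liability → −€315B.
Government spending €82 billion: a non-base liability converts back to reserves → +€82B.
Currency withdrawal €253 billion: just a shift between currency and reserves — both are base money → 0.
OMO sale (to banks) €101 billion: ECB balance sheet contracts → −€101B.
Net: −315 + 82 + 0 − 101 = -€334 billion.

-€334 billion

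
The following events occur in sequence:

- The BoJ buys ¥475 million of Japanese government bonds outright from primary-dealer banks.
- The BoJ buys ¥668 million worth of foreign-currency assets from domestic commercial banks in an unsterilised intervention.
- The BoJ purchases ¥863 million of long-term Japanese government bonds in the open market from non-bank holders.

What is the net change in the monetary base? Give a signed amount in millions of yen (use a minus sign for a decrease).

+¥2006 million

BoJ balance sheet:
  Assets:      Securities +¥1338M, Foreign assets +¥668M
  Liabilities: Bank reserves +¥2006M
Commercial banking system:
  Assets:      Reserves at CB +¥2006M, Securities −¥475M, Foreign assets −¥668M
  Liabilities: Checkable deposits +¥863M
Monetary base = currency + reserves: 0 + (+¥2006M) = +¥2006 million.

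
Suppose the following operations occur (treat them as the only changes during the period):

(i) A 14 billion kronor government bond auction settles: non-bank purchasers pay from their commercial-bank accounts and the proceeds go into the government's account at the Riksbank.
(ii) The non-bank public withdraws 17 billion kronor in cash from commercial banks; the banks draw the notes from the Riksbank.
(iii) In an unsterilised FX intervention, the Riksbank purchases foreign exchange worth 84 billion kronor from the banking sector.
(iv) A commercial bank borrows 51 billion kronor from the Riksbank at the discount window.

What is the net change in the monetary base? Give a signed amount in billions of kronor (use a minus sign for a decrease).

+121 billion

Government account inflow 14 billion kronor: reserves shift to a non-base liability → −14B.
Currency withdrawal 17 billion kronor: just a shift between currency and reserves — both are base money → 0.
FX purchase 84 billion kronor: Riksbank balance sheet expands → +84B.
Discount-window loan 51 billion kronor: Riksbank balance sheet expands → +51B.
Net: −14 + 0 + 84 + 51 = +121 billion.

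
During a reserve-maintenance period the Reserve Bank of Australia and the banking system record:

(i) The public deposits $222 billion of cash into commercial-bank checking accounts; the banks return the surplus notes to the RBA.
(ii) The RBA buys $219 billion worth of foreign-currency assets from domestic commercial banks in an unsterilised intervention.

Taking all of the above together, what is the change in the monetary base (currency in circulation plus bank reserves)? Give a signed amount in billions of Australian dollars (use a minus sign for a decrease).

Currency deposit $222 billion: just a shift between currency and reserves — both are base money → 0.
FX purchase $219 billion: RBA balance sheet expands → +$219B.
Net: 0 + 219 = +$219 billion.

+$219 billion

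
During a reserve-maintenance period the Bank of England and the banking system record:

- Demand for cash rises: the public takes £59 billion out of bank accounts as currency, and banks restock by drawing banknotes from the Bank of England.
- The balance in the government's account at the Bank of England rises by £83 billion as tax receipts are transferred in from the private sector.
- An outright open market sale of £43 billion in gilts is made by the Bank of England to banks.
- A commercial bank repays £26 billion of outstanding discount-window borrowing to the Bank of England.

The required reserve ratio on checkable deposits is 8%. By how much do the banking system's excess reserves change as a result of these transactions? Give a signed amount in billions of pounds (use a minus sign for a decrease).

-£199.64 billion

Currency withdrawal £59 billion: reserves −£59B, deposits −£59B.
Government account inflow £83 billion: reserves −£83B, deposits −£83B.
OMO sale (to banks) £43 billion: reserves −£43B, deposits 0.
Discount-window repayment £26 billion: reserves −£26B, deposits 0.
Totals: Δreserves = −£211B, Δdeposits = −£142B.
Δrequired reserves = 8% × −£142B = −£11.36B.
Δexcess reserves = Δreserves − Δrequired = −£211B − (−£11.36B) = -£199.64 billion.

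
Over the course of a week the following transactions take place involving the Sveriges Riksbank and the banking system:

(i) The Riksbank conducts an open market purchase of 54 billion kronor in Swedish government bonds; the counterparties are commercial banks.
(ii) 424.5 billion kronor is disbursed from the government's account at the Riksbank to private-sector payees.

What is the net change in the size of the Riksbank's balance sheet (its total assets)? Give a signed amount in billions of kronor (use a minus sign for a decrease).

+54 billion

Riksbank balance sheet:
  Assets:      Securities +54B
  Liabilities: Bank reserves +478.5B, Government deposits −424.5B
Change in total Riksbank assets = +54 billion.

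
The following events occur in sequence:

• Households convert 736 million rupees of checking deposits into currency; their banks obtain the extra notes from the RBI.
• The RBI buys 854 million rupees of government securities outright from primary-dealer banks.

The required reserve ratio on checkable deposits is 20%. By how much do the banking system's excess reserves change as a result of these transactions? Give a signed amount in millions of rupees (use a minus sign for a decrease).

Currency withdrawal 736 million rupees: reserves −736M, deposits −736M.
OMO purchase (from banks) 854 million rupees: reserves +854M, deposits 0.
Totals: Δreserves = +118M, Δdeposits = −736M.
Δrequired reserves = 20% × −736M = −147.2M.
Δexcess reserves = Δreserves − Δrequired = +118M − (−147.2M) = +265.2 million.

+265.2 million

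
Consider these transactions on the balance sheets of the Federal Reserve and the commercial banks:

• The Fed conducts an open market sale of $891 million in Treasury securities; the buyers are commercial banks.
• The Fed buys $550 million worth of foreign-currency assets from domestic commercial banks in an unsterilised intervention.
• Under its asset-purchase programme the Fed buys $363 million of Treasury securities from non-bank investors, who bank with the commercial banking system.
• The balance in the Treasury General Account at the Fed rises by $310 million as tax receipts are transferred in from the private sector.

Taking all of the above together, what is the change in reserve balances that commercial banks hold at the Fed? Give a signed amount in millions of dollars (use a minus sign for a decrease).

-$288 million

Fed balance sheet:
  Assets:      Securities −$528M, Foreign assets +$550M
  Liabilities: Bank reserves −$288M, Government deposits +$310M
Commercial banking system:
  Assets:      Reserves at CB −$288M, Securities +$891M, Foreign assets −$550M
  Liabilities: Checkable deposits +$53M
So the change in reserve balances that commercial banks hold at the Fed is -$288 million.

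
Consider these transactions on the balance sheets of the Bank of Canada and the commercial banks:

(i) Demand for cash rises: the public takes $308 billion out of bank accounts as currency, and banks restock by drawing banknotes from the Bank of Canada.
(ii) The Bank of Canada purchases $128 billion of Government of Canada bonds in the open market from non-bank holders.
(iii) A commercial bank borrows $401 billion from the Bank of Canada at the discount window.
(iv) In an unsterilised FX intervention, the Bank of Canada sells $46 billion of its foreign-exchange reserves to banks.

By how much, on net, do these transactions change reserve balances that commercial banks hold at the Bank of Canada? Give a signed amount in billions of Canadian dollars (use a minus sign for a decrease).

+$175 billion

Bank of Canada balance sheet:
  Assets:      Securities +$128B, Loans to banks +$401B, Foreign assets −$46B
  Liabilities: Bank reserves +$175B, Currency in circulation +$308B
Commercial banking system:
  Assets:      Reserves at CB +$175B, Foreign assets +$46B
  Liabilities: Checkable deposits −$180B, Borrowings from CB +$401B
So the change in reserve balances that commercial banks hold at the Bank of Canada is +$175 billion.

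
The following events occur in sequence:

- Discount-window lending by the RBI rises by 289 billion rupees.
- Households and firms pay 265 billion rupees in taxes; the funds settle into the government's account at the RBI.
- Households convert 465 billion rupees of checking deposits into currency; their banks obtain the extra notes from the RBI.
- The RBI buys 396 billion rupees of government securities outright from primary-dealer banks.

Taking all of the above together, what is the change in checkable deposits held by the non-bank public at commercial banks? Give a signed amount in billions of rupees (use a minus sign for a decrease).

-730 billion

Discount-window loan 289 billion rupees: the counterparty is a bank, so public deposits are unchanged → 0.
Government account inflow 265 billion rupees: non-bank counterparties' bank balances fall → −265B.
Currency withdrawal 465 billion rupees: non-bank counterparties' bank balances fall → −465B.
OMO purchase (from banks) 396 billion rupees: the counterparty is a bank, so public deposits are unchanged → 0.
Net: 0 − 265 − 465 + 0 = -730 billion.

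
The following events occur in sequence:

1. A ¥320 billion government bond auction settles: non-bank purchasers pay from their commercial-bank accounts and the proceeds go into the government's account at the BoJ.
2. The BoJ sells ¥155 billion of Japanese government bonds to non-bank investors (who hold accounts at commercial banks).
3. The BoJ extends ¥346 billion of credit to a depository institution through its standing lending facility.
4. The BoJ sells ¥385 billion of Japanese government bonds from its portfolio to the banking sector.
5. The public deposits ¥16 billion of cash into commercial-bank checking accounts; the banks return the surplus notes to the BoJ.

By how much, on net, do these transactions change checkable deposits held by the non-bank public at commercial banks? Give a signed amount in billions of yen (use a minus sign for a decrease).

-¥459 billion

Government account inflow ¥320 billion: non-bank counterparties' bank balances fall → −¥320B.
Asset sale (to non-banks) ¥155 billion: non-bank counterparties' bank balances fall → −¥155B.
Discount-window loan ¥346 billion: the counterparty is a bank, so public deposits are unchanged → 0.
OMO sale (to banks) ¥385 billion: the counterparty is a bank, so public deposits are unchanged → 0.
Currency deposit ¥16 billion: non-bank counterparties' bank balances rise → +¥16B.
Net: −320 − 155 + 0 + 0 + 16 = -¥459 billion.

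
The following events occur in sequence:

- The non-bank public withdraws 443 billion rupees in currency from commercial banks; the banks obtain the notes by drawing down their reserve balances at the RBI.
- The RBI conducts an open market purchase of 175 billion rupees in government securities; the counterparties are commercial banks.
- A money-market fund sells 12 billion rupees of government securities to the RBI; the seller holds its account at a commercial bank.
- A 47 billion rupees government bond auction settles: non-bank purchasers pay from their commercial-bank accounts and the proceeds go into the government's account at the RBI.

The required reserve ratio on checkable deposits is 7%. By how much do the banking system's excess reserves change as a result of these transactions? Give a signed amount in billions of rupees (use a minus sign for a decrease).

Currency withdrawal 443 billion rupees: reserves −443B, deposits −443B.
OMO purchase (from banks) 175 billion rupees: reserves +175B, deposits 0.
Asset purchase (from non-banks) 12 billion rupees: reserves +12B, deposits +12B.
Government account inflow 47 billion rupees: reserves −47B, deposits −47B.
Totals: Δreserves = −303B, Δdeposits = −478B.
Δrequired reserves = 7% × −478B = −33.46B.
Δexcess reserves = Δreserves − Δrequired = −303B − (−33.46B) = -269.54 billion.

-269.54 billion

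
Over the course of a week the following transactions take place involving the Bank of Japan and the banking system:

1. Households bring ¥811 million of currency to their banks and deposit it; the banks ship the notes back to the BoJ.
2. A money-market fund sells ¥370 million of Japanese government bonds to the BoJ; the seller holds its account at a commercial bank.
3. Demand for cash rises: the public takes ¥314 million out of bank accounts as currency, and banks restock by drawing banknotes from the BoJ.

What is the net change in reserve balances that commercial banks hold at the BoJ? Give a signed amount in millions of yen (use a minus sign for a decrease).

BoJ balance sheet:
  Assets:      Securities +¥370M
  Liabilities: Bank reserves +¥867M, Currency in circulation −¥497M
Commercial banking system:
  Assets:      Reserves at CB +¥867M
  Liabilities: Checkable deposits +¥867M
So the change in reserve balances that commercial banks hold at the BoJ is +¥867 million.

+¥867 million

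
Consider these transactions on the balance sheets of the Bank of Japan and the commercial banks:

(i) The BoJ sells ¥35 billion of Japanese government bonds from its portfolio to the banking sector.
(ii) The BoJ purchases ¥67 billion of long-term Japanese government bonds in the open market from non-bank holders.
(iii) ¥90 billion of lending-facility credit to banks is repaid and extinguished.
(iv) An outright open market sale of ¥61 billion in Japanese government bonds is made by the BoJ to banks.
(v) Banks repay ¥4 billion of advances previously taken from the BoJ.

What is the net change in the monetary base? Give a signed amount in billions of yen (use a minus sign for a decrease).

-¥123 billion

OMO sale (to banks) ¥35 billion: BoJ balance sheet contracts → −¥35B.
Asset purchase (from non-banks) ¥67 billion: BoJ balance sheet expands → +¥67B.
Discount-window repayment ¥90 billion: BoJ balance sheet contracts → −¥90B.
OMO sale (to banks) ¥61 billion: BoJ balance sheet contracts → −¥61B.
Discount-window repayment ¥4 billion: BoJ balance sheet contracts → −¥4B.
Net: −35 + 67 − 90 − 61 − 4 = -¥123 billion.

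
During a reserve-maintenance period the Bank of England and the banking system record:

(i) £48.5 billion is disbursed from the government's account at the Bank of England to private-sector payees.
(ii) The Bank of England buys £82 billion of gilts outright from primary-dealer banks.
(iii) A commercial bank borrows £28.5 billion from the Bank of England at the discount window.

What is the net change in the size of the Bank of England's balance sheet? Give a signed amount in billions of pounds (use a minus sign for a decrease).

Bank of England balance sheet:
  Assets:      Securities +£82B, Loans to banks +£28.5B
  Liabilities: Bank reserves +£159B, Government deposits −£48.5B
Commercial banking system:
  Assets:      Reserves at CB +£159B, Securities −£82B
  Liabilities: Checkable deposits +£48.5B, Borrowings from CB +£28.5B
Change in total Bank of England assets = +£110.5 billion.

+£110.5 billion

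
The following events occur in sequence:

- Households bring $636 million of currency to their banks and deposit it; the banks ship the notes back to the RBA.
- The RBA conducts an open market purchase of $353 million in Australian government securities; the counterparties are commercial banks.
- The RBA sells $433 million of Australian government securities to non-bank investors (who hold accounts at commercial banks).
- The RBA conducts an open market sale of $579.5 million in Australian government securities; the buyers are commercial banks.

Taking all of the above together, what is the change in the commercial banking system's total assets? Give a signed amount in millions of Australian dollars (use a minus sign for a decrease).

+$203 million

Currency deposit $636 million: bank balance sheets expand → +$636M.
OMO purchase (from banks) $353 million: just an asset swap on bank balance sheets → 0.
Asset sale (to non-banks) $433 million: bank balance sheets shrink → −$433M.
OMO sale (to banks) $579.5 million: just an asset swap on bank balance sheets → 0.
Net: 636 + 0 − 433 + 0 = +$203 million.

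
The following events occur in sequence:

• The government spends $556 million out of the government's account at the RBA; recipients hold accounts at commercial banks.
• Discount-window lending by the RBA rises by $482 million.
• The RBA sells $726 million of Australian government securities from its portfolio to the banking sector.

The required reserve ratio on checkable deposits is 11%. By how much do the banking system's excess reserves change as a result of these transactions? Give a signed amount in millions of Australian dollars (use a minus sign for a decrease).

+$250.84 million

Government spending $556 million: reserves +$556M, deposits +$556M.
Discount-window loan $482 million: reserves +$482M, deposits 0.
OMO sale (to banks) $726 million: reserves −$726M, deposits 0.
Totals: Δreserves = +$312M, Δdeposits = +$556M.
Δrequired reserves = 11% × +$556M = +$61.16M.
Δexcess reserves = Δreserves − Δrequired = +$312M − (+$61.16M) = +$250.84 million.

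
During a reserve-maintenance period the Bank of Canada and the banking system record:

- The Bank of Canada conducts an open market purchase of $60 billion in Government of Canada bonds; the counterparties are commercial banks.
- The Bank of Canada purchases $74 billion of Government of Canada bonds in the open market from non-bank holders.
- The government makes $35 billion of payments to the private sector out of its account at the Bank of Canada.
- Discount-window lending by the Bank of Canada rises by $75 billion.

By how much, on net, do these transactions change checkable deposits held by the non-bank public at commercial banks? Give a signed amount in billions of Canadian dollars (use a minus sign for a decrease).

Bank of Canada balance sheet:
  Assets:      Securities +$134B, Loans to banks +$75B
  Liabilities: Bank reserves +$244B, Government deposits −$35B
Commercial banking system:
  Assets:      Reserves at CB +$244B, Securities −$60B
  Liabilities: Checkable deposits +$109B, Borrowings from CB +$75B
So the change in checkable deposits held by the non-bank public at commercial banks is +$109 billion.

+$109 billion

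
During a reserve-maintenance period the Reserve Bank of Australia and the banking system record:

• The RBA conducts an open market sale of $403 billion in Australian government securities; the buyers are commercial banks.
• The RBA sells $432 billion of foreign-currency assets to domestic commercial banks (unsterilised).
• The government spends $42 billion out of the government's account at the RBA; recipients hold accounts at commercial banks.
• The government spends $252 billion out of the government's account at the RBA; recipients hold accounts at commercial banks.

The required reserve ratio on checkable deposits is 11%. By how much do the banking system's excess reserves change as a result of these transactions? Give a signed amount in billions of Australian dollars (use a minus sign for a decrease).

OMO sale (to banks) $403 billion: reserves −$403B, deposits 0.
FX sale $432 billion: reserves −$432B, deposits 0.
Government spending $42 billion: reserves +$42B, deposits +$42B.
Government spending $252 billion: reserves +$252B, deposits +$252B.
Totals: Δreserves = −$541B, Δdeposits = +$294B.
Δrequired reserves = 11% × +$294B = +$32.34B.
Δexcess reserves = Δreserves − Δrequired = −$541B − (+$32.34B) = -$573.34 billion.

-$573.34 billion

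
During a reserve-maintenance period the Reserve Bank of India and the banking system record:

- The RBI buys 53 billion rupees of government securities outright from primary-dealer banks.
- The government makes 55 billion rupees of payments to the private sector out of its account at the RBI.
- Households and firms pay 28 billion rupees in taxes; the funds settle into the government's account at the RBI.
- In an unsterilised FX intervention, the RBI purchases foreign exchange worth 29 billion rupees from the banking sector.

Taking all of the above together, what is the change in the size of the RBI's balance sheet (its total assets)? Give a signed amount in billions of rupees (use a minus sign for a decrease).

OMO purchase (from banks) 53 billion rupees: an RBI asset is acquired → +53B.
Government spending 55 billion rupees: only the composition of liabilities changes → 0.
Government account inflow 28 billion rupees: only the composition of liabilities changes → 0.
FX purchase 29 billion rupees: an RBI asset is acquired → +29B.
Net: 53 + 0 + 0 + 29 = +82 billion.

+82 billion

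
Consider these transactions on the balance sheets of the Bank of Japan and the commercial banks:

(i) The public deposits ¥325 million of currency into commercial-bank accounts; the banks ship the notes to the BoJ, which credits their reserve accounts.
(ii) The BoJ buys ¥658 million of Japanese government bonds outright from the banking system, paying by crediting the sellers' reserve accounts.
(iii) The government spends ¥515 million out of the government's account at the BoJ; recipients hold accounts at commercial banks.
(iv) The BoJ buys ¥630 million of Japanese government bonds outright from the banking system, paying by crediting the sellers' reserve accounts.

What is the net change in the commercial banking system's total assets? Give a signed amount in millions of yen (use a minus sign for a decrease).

+¥840 million

BoJ balance sheet:
  Assets:      Securities +¥1288M
  Liabilities: Bank reserves +¥2128M, Currency in circulation −¥325M, Government deposits −¥515M
Commercial banking system:
  Assets:      Reserves at CB +¥2128M, Securities −¥1288M
  Liabilities: Checkable deposits +¥840M
Change in total bank assets = +¥840 million.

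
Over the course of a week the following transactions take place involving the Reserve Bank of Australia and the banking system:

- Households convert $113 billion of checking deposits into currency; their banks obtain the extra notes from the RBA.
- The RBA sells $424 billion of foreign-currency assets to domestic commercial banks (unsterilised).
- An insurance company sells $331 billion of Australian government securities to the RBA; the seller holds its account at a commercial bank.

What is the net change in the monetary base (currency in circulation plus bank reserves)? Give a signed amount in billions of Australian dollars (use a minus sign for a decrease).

-$93 billion

RBA balance sheet:
  Assets:      Securities +$331B, Foreign assets −$424B
  Liabilities: Bank reserves −$206B, Currency in circulation +$113B
Commercial banking system:
  Assets:      Reserves at CB −$206B, Foreign assets +$424B
  Liabilities: Checkable deposits +$218B
Monetary base = currency + reserves: +$113B + (−$206B) = -$93 billion.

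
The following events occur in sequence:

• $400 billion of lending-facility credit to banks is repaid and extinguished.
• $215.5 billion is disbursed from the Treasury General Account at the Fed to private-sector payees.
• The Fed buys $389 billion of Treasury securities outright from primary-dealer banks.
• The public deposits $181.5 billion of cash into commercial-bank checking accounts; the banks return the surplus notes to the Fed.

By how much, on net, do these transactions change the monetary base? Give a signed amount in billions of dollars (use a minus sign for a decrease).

Discount-window repayment $400 billion: Fed balance sheet contracts → −$400B.
Government spending $215.5 billion: a non-base liability converts back to reserves → +$215.5B.
OMO purchase (from banks) $389 billion: Fed balance sheet expands → +$389B.
Currency deposit $181.5 billion: just a shift between currency and reserves — both are base money → 0.
Net: −400 + 215.5 + 389 + 0 = +$204.5 billion.

+$204.5 billion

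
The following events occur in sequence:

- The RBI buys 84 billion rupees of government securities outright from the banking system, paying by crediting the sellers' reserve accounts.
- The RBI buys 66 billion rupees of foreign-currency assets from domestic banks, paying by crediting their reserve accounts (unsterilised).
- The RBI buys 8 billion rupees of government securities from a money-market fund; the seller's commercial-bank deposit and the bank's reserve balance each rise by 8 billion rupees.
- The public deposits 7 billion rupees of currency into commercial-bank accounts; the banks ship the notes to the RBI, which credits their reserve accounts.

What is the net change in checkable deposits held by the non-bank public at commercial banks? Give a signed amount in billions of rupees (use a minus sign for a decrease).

OMO purchase (from banks) 84 billion rupees: the counterparty is a bank, so public deposits are unchanged → 0.
FX purchase 66 billion rupees: the counterparty is a bank, so public deposits are unchanged → 0.
Asset purchase (from non-banks) 8 billion rupees: non-bank counterparties' bank balances rise → +8B.
Currency deposit 7 billion rupees: non-bank counterparties' bank balances rise → +7B.
Net: 0 + 0 + 8 + 7 = +15 billion.

+15 billion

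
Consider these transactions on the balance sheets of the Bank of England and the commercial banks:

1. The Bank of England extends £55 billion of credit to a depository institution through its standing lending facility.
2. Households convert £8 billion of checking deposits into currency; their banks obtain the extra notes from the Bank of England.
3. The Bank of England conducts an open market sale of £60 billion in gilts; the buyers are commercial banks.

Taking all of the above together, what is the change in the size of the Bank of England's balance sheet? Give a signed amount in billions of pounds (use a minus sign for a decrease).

-£5 billion

Discount-window loan £55 billion: a Bank of England asset is acquired → +£55B.
Currency withdrawal £8 billion: only the composition of liabilities changes → 0.
OMO sale (to banks) £60 billion: a Bank of England asset is shed → −£60B.
Net: 55 + 0 − 60 = -£5 billion.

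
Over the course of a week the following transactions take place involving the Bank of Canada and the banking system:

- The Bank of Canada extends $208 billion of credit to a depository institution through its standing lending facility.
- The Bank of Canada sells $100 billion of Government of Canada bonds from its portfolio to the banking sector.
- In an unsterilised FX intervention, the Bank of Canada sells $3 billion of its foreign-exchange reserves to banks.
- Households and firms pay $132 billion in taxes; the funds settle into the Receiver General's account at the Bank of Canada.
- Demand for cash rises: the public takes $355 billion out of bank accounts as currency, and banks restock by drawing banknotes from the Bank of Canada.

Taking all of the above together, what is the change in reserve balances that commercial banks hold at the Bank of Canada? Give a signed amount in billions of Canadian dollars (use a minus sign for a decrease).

-$382 billion

Bank of Canada balance sheet:
  Assets:      Securities −$100B, Loans to banks +$208B, Foreign assets −$3B
  Liabilities: Bank reserves −$382B, Currency in circulation +$355B, Government deposits +$132B
Commercial banking system:
  Assets:      Reserves at CB −$382B, Securities +$100B, Foreign assets +$3B
  Liabilities: Checkable deposits −$487B, Borrowings from CB +$208B
So the change in reserve balances that commercial banks hold at the Bank of Canada is -$382 billion.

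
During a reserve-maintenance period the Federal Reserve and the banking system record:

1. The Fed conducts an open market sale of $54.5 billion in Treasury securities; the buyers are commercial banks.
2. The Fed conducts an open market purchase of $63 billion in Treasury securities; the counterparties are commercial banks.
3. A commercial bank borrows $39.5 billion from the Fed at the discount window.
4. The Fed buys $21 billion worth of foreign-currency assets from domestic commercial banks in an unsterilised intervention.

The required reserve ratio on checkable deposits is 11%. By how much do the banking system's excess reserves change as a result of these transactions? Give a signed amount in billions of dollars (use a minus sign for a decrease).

OMO sale (to banks) $54.5 billion: reserves −$54.5B, deposits 0.
OMO purchase (from banks) $63 billion: reserves +$63B, deposits 0.
Discount-window loan $39.5 billion: reserves +$39.5B, deposits 0.
FX purchase $21 billion: reserves +$21B, deposits 0.
Totals: Δreserves = +$69B, Δdeposits = 0.
Δrequired reserves = 11% × 0 = 0.
Δexcess reserves = Δreserves − Δrequired = +$69B − (0) = +$69 billion.

+$69 billion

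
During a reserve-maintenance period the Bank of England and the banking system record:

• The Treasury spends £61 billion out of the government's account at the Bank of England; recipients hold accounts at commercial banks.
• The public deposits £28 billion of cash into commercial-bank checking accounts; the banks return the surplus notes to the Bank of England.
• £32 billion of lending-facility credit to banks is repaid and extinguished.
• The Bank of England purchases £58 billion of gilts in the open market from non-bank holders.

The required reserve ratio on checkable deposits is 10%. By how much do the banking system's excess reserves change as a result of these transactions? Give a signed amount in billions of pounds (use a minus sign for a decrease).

Government spending £61 billion: reserves +£61B, deposits +£61B.
Currency deposit £28 billion: reserves +£28B, deposits +£28B.
Discount-window repayment £32 billion: reserves −£32B, deposits 0.
Asset purchase (from non-banks) £58 billion: reserves +£58B, deposits +£58B.
Totals: Δreserves = +£115B, Δdeposits = +£147B.
Δrequired reserves = 10% × +£147B = +£14.7B.
Δexcess reserves = Δreserves − Δrequired = +£115B − (+£14.7B) = +£100.3 billion.

+£100.3 billion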